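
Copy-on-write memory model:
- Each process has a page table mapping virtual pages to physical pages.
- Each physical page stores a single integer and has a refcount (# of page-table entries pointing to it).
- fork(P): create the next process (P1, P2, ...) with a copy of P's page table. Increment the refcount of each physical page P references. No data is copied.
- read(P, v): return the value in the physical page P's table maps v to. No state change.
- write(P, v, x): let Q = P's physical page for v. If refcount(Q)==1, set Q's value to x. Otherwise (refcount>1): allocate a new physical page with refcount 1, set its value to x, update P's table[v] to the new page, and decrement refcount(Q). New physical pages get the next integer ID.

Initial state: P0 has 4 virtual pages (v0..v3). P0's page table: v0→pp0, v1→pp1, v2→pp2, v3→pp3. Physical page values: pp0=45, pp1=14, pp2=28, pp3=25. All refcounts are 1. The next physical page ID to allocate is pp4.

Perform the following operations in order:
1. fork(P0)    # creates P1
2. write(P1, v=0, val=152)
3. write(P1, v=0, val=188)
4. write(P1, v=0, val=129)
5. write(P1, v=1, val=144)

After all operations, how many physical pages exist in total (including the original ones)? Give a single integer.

Answer: 6

Derivation:
Op 1: fork(P0) -> P1. 4 ppages; refcounts: pp0:2 pp1:2 pp2:2 pp3:2
Op 2: write(P1, v0, 152). refcount(pp0)=2>1 -> COPY to pp4. 5 ppages; refcounts: pp0:1 pp1:2 pp2:2 pp3:2 pp4:1
Op 3: write(P1, v0, 188). refcount(pp4)=1 -> write in place. 5 ppages; refcounts: pp0:1 pp1:2 pp2:2 pp3:2 pp4:1
Op 4: write(P1, v0, 129). refcount(pp4)=1 -> write in place. 5 ppages; refcounts: pp0:1 pp1:2 pp2:2 pp3:2 pp4:1
Op 5: write(P1, v1, 144). refcount(pp1)=2>1 -> COPY to pp5. 6 ppages; refcounts: pp0:1 pp1:1 pp2:2 pp3:2 pp4:1 pp5:1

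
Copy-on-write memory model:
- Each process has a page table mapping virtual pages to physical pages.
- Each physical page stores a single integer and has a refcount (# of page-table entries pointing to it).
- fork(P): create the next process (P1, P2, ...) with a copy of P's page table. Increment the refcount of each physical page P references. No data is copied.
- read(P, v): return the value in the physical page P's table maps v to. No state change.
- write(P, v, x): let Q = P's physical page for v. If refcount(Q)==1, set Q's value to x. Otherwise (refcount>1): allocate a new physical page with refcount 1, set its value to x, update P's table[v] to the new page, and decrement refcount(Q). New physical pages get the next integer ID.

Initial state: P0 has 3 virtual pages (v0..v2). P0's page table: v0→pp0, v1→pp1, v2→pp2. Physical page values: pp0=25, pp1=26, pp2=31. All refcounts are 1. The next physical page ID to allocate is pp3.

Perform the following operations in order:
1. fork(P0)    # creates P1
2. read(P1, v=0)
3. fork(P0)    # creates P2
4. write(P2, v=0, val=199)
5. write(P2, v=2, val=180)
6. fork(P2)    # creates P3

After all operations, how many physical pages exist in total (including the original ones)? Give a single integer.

Op 1: fork(P0) -> P1. 3 ppages; refcounts: pp0:2 pp1:2 pp2:2
Op 2: read(P1, v0) -> 25. No state change.
Op 3: fork(P0) -> P2. 3 ppages; refcounts: pp0:3 pp1:3 pp2:3
Op 4: write(P2, v0, 199). refcount(pp0)=3>1 -> COPY to pp3. 4 ppages; refcounts: pp0:2 pp1:3 pp2:3 pp3:1
Op 5: write(P2, v2, 180). refcount(pp2)=3>1 -> COPY to pp4. 5 ppages; refcounts: pp0:2 pp1:3 pp2:2 pp3:1 pp4:1
Op 6: fork(P2) -> P3. 5 ppages; refcounts: pp0:2 pp1:4 pp2:2 pp3:2 pp4:2

Answer: 5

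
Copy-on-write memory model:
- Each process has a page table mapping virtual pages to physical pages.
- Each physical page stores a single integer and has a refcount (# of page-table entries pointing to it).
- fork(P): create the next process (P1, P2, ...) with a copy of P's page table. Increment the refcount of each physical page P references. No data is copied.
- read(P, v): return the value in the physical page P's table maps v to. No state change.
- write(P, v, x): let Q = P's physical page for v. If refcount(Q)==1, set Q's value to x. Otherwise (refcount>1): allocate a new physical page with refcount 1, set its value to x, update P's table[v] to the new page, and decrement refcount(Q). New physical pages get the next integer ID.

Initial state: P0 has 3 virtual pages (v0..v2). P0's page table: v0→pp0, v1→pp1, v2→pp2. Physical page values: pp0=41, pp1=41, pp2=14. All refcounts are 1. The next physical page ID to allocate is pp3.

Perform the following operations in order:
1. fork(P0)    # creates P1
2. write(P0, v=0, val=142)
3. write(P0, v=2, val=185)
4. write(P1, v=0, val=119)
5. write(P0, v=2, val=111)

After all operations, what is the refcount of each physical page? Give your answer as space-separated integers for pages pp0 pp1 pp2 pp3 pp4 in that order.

Op 1: fork(P0) -> P1. 3 ppages; refcounts: pp0:2 pp1:2 pp2:2
Op 2: write(P0, v0, 142). refcount(pp0)=2>1 -> COPY to pp3. 4 ppages; refcounts: pp0:1 pp1:2 pp2:2 pp3:1
Op 3: write(P0, v2, 185). refcount(pp2)=2>1 -> COPY to pp4. 5 ppages; refcounts: pp0:1 pp1:2 pp2:1 pp3:1 pp4:1
Op 4: write(P1, v0, 119). refcount(pp0)=1 -> write in place. 5 ppages; refcounts: pp0:1 pp1:2 pp2:1 pp3:1 pp4:1
Op 5: write(P0, v2, 111). refcount(pp4)=1 -> write in place. 5 ppages; refcounts: pp0:1 pp1:2 pp2:1 pp3:1 pp4:1

Answer: 1 2 1 1 1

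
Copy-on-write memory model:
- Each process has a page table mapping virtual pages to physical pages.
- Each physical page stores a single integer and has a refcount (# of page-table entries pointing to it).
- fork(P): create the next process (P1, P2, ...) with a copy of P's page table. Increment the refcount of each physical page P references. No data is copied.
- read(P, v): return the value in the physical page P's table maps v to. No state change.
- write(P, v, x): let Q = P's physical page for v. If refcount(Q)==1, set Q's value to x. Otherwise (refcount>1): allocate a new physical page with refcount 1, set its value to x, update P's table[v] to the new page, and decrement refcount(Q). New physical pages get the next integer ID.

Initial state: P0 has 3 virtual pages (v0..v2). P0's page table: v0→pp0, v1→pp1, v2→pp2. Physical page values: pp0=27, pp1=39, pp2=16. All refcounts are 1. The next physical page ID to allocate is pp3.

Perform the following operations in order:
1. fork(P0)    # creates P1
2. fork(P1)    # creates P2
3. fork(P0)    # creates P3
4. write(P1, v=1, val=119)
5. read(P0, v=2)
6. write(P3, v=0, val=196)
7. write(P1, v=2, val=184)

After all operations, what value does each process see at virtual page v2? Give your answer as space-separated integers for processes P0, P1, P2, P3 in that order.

Answer: 16 184 16 16

Derivation:
Op 1: fork(P0) -> P1. 3 ppages; refcounts: pp0:2 pp1:2 pp2:2
Op 2: fork(P1) -> P2. 3 ppages; refcounts: pp0:3 pp1:3 pp2:3
Op 3: fork(P0) -> P3. 3 ppages; refcounts: pp0:4 pp1:4 pp2:4
Op 4: write(P1, v1, 119). refcount(pp1)=4>1 -> COPY to pp3. 4 ppages; refcounts: pp0:4 pp1:3 pp2:4 pp3:1
Op 5: read(P0, v2) -> 16. No state change.
Op 6: write(P3, v0, 196). refcount(pp0)=4>1 -> COPY to pp4. 5 ppages; refcounts: pp0:3 pp1:3 pp2:4 pp3:1 pp4:1
Op 7: write(P1, v2, 184). refcount(pp2)=4>1 -> COPY to pp5. 6 ppages; refcounts: pp0:3 pp1:3 pp2:3 pp3:1 pp4:1 pp5:1
P0: v2 -> pp2 = 16
P1: v2 -> pp5 = 184
P2: v2 -> pp2 = 16
P3: v2 -> pp2 = 16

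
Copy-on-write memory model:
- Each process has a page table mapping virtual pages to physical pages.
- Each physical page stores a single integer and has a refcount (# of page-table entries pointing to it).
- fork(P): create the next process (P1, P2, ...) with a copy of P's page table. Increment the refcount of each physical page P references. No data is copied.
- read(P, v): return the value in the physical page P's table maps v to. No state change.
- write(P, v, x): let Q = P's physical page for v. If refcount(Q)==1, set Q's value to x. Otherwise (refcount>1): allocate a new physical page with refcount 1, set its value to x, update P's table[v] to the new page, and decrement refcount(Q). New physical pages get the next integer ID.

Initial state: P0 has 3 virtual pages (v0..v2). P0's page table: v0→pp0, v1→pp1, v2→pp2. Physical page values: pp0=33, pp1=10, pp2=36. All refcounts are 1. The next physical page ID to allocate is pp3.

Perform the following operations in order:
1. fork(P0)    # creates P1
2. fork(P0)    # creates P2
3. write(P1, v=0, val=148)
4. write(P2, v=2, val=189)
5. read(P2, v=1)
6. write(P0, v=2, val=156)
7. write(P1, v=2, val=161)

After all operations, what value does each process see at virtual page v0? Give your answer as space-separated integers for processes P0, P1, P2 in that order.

Op 1: fork(P0) -> P1. 3 ppages; refcounts: pp0:2 pp1:2 pp2:2
Op 2: fork(P0) -> P2. 3 ppages; refcounts: pp0:3 pp1:3 pp2:3
Op 3: write(P1, v0, 148). refcount(pp0)=3>1 -> COPY to pp3. 4 ppages; refcounts: pp0:2 pp1:3 pp2:3 pp3:1
Op 4: write(P2, v2, 189). refcount(pp2)=3>1 -> COPY to pp4. 5 ppages; refcounts: pp0:2 pp1:3 pp2:2 pp3:1 pp4:1
Op 5: read(P2, v1) -> 10. No state change.
Op 6: write(P0, v2, 156). refcount(pp2)=2>1 -> COPY to pp5. 6 ppages; refcounts: pp0:2 pp1:3 pp2:1 pp3:1 pp4:1 pp5:1
Op 7: write(P1, v2, 161). refcount(pp2)=1 -> write in place. 6 ppages; refcounts: pp0:2 pp1:3 pp2:1 pp3:1 pp4:1 pp5:1
P0: v0 -> pp0 = 33
P1: v0 -> pp3 = 148
P2: v0 -> pp0 = 33

Answer: 33 148 33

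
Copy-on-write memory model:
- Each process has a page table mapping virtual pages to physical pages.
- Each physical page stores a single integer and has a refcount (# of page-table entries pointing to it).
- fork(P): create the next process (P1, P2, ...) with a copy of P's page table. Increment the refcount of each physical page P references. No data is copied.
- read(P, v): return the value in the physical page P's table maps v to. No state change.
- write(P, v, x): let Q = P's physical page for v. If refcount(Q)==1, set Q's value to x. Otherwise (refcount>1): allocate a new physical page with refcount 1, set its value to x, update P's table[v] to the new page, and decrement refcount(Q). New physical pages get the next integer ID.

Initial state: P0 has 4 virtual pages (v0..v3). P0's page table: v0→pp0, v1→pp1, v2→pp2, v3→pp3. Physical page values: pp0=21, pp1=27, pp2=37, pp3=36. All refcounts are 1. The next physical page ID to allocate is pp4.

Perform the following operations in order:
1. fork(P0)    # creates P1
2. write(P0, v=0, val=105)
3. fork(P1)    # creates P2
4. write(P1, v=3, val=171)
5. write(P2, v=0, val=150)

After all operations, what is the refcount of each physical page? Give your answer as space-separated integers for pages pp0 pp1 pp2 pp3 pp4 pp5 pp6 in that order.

Op 1: fork(P0) -> P1. 4 ppages; refcounts: pp0:2 pp1:2 pp2:2 pp3:2
Op 2: write(P0, v0, 105). refcount(pp0)=2>1 -> COPY to pp4. 5 ppages; refcounts: pp0:1 pp1:2 pp2:2 pp3:2 pp4:1
Op 3: fork(P1) -> P2. 5 ppages; refcounts: pp0:2 pp1:3 pp2:3 pp3:3 pp4:1
Op 4: write(P1, v3, 171). refcount(pp3)=3>1 -> COPY to pp5. 6 ppages; refcounts: pp0:2 pp1:3 pp2:3 pp3:2 pp4:1 pp5:1
Op 5: write(P2, v0, 150). refcount(pp0)=2>1 -> COPY to pp6. 7 ppages; refcounts: pp0:1 pp1:3 pp2:3 pp3:2 pp4:1 pp5:1 pp6:1

Answer: 1 3 3 2 1 1 1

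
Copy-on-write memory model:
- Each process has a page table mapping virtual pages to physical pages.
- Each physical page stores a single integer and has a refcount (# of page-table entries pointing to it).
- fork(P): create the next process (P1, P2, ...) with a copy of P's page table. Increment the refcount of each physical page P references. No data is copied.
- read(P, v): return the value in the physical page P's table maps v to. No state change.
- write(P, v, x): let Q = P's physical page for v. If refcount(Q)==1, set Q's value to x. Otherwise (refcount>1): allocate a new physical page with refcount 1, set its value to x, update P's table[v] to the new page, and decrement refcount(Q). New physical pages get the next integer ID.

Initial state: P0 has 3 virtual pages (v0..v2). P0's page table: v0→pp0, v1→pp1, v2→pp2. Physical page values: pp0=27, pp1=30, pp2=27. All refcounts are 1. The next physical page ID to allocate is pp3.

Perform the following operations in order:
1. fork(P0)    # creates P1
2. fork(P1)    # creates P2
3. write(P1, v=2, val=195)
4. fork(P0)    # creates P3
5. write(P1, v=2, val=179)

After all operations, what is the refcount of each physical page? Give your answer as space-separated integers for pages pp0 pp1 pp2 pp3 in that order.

Answer: 4 4 3 1

Derivation:
Op 1: fork(P0) -> P1. 3 ppages; refcounts: pp0:2 pp1:2 pp2:2
Op 2: fork(P1) -> P2. 3 ppages; refcounts: pp0:3 pp1:3 pp2:3
Op 3: write(P1, v2, 195). refcount(pp2)=3>1 -> COPY to pp3. 4 ppages; refcounts: pp0:3 pp1:3 pp2:2 pp3:1
Op 4: fork(P0) -> P3. 4 ppages; refcounts: pp0:4 pp1:4 pp2:3 pp3:1
Op 5: write(P1, v2, 179). refcount(pp3)=1 -> write in place. 4 ppages; refcounts: pp0:4 pp1:4 pp2:3 pp3:1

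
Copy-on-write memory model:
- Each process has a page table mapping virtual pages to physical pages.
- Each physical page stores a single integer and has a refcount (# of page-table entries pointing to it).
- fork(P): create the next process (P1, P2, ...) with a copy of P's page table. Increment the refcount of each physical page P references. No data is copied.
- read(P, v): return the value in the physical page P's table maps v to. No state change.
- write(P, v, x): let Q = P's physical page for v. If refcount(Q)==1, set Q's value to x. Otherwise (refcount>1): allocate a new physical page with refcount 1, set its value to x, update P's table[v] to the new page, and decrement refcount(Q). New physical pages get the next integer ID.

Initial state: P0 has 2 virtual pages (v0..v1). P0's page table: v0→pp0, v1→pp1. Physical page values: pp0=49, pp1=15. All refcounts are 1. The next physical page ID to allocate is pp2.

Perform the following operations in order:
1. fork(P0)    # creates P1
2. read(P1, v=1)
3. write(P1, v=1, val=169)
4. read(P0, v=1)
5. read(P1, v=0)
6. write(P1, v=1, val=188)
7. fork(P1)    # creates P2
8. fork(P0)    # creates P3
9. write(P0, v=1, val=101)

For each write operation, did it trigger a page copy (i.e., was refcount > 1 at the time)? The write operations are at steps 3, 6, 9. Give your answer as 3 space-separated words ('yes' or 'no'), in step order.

Op 1: fork(P0) -> P1. 2 ppages; refcounts: pp0:2 pp1:2
Op 2: read(P1, v1) -> 15. No state change.
Op 3: write(P1, v1, 169). refcount(pp1)=2>1 -> COPY to pp2. 3 ppages; refcounts: pp0:2 pp1:1 pp2:1
Op 4: read(P0, v1) -> 15. No state change.
Op 5: read(P1, v0) -> 49. No state change.
Op 6: write(P1, v1, 188). refcount(pp2)=1 -> write in place. 3 ppages; refcounts: pp0:2 pp1:1 pp2:1
Op 7: fork(P1) -> P2. 3 ppages; refcounts: pp0:3 pp1:1 pp2:2
Op 8: fork(P0) -> P3. 3 ppages; refcounts: pp0:4 pp1:2 pp2:2
Op 9: write(P0, v1, 101). refcount(pp1)=2>1 -> COPY to pp3. 4 ppages; refcounts: pp0:4 pp1:1 pp2:2 pp3:1

yes no yes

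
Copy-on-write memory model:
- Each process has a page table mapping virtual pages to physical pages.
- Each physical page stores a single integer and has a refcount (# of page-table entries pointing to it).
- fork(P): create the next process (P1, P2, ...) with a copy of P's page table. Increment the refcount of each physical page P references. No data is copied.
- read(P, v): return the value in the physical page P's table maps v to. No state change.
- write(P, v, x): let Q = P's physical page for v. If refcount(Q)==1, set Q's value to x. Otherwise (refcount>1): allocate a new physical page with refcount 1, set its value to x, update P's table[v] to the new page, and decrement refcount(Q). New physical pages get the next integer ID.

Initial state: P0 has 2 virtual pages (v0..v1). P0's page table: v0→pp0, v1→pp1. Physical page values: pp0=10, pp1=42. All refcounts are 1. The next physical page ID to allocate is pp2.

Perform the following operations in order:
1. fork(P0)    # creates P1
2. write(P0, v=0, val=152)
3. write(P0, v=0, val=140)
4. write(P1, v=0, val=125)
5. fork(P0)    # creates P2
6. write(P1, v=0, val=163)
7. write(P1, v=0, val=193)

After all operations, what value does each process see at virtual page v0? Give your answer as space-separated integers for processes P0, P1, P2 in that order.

Answer: 140 193 140

Derivation:
Op 1: fork(P0) -> P1. 2 ppages; refcounts: pp0:2 pp1:2
Op 2: write(P0, v0, 152). refcount(pp0)=2>1 -> COPY to pp2. 3 ppages; refcounts: pp0:1 pp1:2 pp2:1
Op 3: write(P0, v0, 140). refcount(pp2)=1 -> write in place. 3 ppages; refcounts: pp0:1 pp1:2 pp2:1
Op 4: write(P1, v0, 125). refcount(pp0)=1 -> write in place. 3 ppages; refcounts: pp0:1 pp1:2 pp2:1
Op 5: fork(P0) -> P2. 3 ppages; refcounts: pp0:1 pp1:3 pp2:2
Op 6: write(P1, v0, 163). refcount(pp0)=1 -> write in place. 3 ppages; refcounts: pp0:1 pp1:3 pp2:2
Op 7: write(P1, v0, 193). refcount(pp0)=1 -> write in place. 3 ppages; refcounts: pp0:1 pp1:3 pp2:2
P0: v0 -> pp2 = 140
P1: v0 -> pp0 = 193
P2: v0 -> pp2 = 140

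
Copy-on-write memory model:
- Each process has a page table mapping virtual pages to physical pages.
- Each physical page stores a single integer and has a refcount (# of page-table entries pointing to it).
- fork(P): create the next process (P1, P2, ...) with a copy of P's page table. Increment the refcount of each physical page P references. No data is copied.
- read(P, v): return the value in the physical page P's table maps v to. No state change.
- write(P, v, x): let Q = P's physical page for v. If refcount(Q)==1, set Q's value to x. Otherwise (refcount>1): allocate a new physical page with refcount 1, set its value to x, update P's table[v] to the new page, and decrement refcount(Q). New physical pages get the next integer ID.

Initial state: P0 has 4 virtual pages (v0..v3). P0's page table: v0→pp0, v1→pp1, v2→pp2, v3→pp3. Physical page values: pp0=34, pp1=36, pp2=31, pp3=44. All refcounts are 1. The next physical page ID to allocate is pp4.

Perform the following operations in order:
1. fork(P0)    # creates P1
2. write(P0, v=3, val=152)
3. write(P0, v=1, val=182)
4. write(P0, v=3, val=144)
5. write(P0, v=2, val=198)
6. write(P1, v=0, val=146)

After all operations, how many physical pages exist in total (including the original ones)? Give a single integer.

Answer: 8

Derivation:
Op 1: fork(P0) -> P1. 4 ppages; refcounts: pp0:2 pp1:2 pp2:2 pp3:2
Op 2: write(P0, v3, 152). refcount(pp3)=2>1 -> COPY to pp4. 5 ppages; refcounts: pp0:2 pp1:2 pp2:2 pp3:1 pp4:1
Op 3: write(P0, v1, 182). refcount(pp1)=2>1 -> COPY to pp5. 6 ppages; refcounts: pp0:2 pp1:1 pp2:2 pp3:1 pp4:1 pp5:1
Op 4: write(P0, v3, 144). refcount(pp4)=1 -> write in place. 6 ppages; refcounts: pp0:2 pp1:1 pp2:2 pp3:1 pp4:1 pp5:1
Op 5: write(P0, v2, 198). refcount(pp2)=2>1 -> COPY to pp6. 7 ppages; refcounts: pp0:2 pp1:1 pp2:1 pp3:1 pp4:1 pp5:1 pp6:1
Op 6: write(P1, v0, 146). refcount(pp0)=2>1 -> COPY to pp7. 8 ppages; refcounts: pp0:1 pp1:1 pp2:1 pp3:1 pp4:1 pp5:1 pp6:1 pp7:1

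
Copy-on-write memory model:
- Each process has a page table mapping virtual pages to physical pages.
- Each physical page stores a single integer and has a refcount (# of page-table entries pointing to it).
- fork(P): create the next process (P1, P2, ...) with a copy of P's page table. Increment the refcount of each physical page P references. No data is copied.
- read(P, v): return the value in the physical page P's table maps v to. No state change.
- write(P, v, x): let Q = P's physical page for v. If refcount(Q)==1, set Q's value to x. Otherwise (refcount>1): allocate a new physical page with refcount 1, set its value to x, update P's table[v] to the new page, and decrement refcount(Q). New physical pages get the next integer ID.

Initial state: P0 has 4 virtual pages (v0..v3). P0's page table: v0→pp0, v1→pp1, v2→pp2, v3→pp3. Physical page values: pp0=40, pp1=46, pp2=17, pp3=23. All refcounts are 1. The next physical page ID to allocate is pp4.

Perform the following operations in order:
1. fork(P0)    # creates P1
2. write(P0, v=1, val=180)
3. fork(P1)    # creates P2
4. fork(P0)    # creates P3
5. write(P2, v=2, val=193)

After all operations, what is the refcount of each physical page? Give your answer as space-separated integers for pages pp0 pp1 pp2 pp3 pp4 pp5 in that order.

Answer: 4 2 3 4 2 1

Derivation:
Op 1: fork(P0) -> P1. 4 ppages; refcounts: pp0:2 pp1:2 pp2:2 pp3:2
Op 2: write(P0, v1, 180). refcount(pp1)=2>1 -> COPY to pp4. 5 ppages; refcounts: pp0:2 pp1:1 pp2:2 pp3:2 pp4:1
Op 3: fork(P1) -> P2. 5 ppages; refcounts: pp0:3 pp1:2 pp2:3 pp3:3 pp4:1
Op 4: fork(P0) -> P3. 5 ppages; refcounts: pp0:4 pp1:2 pp2:4 pp3:4 pp4:2
Op 5: write(P2, v2, 193). refcount(pp2)=4>1 -> COPY to pp5. 6 ppages; refcounts: pp0:4 pp1:2 pp2:3 pp3:4 pp4:2 pp5:1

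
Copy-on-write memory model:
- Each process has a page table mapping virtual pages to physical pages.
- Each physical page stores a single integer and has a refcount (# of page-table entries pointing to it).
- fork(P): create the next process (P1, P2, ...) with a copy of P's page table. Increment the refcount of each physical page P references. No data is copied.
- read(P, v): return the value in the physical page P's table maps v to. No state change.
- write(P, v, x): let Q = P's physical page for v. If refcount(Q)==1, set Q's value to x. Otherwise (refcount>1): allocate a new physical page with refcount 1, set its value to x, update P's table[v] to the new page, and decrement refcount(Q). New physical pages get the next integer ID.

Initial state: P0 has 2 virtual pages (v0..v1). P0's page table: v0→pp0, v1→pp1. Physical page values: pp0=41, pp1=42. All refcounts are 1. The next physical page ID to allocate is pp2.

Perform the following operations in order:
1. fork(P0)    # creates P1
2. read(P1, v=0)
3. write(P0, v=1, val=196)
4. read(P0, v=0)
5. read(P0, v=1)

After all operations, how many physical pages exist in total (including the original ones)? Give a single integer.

Answer: 3

Derivation:
Op 1: fork(P0) -> P1. 2 ppages; refcounts: pp0:2 pp1:2
Op 2: read(P1, v0) -> 41. No state change.
Op 3: write(P0, v1, 196). refcount(pp1)=2>1 -> COPY to pp2. 3 ppages; refcounts: pp0:2 pp1:1 pp2:1
Op 4: read(P0, v0) -> 41. No state change.
Op 5: read(P0, v1) -> 196. No state change.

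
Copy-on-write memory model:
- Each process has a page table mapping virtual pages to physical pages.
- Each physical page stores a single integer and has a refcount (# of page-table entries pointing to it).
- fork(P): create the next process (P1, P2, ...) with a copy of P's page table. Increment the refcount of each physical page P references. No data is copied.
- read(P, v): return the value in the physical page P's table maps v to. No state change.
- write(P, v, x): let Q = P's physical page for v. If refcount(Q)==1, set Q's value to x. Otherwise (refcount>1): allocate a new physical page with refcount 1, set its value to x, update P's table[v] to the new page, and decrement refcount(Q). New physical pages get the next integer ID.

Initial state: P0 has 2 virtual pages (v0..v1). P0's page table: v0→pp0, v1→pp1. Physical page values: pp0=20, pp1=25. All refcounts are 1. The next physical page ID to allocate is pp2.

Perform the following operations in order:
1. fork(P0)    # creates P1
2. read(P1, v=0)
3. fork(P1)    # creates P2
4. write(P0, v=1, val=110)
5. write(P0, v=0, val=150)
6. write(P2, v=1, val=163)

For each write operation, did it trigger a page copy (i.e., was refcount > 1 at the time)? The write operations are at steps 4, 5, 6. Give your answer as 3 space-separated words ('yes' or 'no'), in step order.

Op 1: fork(P0) -> P1. 2 ppages; refcounts: pp0:2 pp1:2
Op 2: read(P1, v0) -> 20. No state change.
Op 3: fork(P1) -> P2. 2 ppages; refcounts: pp0:3 pp1:3
Op 4: write(P0, v1, 110). refcount(pp1)=3>1 -> COPY to pp2. 3 ppages; refcounts: pp0:3 pp1:2 pp2:1
Op 5: write(P0, v0, 150). refcount(pp0)=3>1 -> COPY to pp3. 4 ppages; refcounts: pp0:2 pp1:2 pp2:1 pp3:1
Op 6: write(P2, v1, 163). refcount(pp1)=2>1 -> COPY to pp4. 5 ppages; refcounts: pp0:2 pp1:1 pp2:1 pp3:1 pp4:1

yes yes yes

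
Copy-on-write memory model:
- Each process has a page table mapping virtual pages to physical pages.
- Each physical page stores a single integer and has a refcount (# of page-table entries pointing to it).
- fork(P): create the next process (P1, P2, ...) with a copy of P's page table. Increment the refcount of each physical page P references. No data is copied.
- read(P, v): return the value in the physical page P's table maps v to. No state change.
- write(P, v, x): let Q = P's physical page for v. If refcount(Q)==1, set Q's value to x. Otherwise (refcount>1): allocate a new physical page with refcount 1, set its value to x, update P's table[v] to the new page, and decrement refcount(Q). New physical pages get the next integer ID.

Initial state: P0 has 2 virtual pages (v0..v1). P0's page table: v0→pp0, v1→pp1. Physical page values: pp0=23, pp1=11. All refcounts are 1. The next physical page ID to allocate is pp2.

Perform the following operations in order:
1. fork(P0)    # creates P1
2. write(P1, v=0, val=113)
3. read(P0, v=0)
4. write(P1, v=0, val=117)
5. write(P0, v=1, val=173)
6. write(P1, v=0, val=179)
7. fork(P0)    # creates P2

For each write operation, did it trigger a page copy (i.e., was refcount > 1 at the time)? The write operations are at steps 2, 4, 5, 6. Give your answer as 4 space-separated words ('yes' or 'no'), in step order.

Op 1: fork(P0) -> P1. 2 ppages; refcounts: pp0:2 pp1:2
Op 2: write(P1, v0, 113). refcount(pp0)=2>1 -> COPY to pp2. 3 ppages; refcounts: pp0:1 pp1:2 pp2:1
Op 3: read(P0, v0) -> 23. No state change.
Op 4: write(P1, v0, 117). refcount(pp2)=1 -> write in place. 3 ppages; refcounts: pp0:1 pp1:2 pp2:1
Op 5: write(P0, v1, 173). refcount(pp1)=2>1 -> COPY to pp3. 4 ppages; refcounts: pp0:1 pp1:1 pp2:1 pp3:1
Op 6: write(P1, v0, 179). refcount(pp2)=1 -> write in place. 4 ppages; refcounts: pp0:1 pp1:1 pp2:1 pp3:1
Op 7: fork(P0) -> P2. 4 ppages; refcounts: pp0:2 pp1:1 pp2:1 pp3:2

yes no yes no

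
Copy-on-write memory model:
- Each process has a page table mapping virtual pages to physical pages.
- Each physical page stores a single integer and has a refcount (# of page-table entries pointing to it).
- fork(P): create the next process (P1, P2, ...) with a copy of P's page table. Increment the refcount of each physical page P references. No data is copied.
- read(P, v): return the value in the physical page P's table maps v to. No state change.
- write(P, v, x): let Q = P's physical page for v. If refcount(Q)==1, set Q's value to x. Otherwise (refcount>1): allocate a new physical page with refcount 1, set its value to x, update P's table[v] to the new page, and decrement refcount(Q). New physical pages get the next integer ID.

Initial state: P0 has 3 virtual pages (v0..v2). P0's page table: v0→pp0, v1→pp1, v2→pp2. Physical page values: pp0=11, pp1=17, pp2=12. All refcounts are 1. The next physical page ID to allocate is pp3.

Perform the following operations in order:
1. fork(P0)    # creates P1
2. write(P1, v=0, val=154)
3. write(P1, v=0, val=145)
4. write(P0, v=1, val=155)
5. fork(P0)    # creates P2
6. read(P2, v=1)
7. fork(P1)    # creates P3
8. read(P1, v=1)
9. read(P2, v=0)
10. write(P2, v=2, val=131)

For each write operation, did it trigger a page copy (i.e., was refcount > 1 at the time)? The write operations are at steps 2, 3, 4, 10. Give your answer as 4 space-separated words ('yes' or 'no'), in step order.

Op 1: fork(P0) -> P1. 3 ppages; refcounts: pp0:2 pp1:2 pp2:2
Op 2: write(P1, v0, 154). refcount(pp0)=2>1 -> COPY to pp3. 4 ppages; refcounts: pp0:1 pp1:2 pp2:2 pp3:1
Op 3: write(P1, v0, 145). refcount(pp3)=1 -> write in place. 4 ppages; refcounts: pp0:1 pp1:2 pp2:2 pp3:1
Op 4: write(P0, v1, 155). refcount(pp1)=2>1 -> COPY to pp4. 5 ppages; refcounts: pp0:1 pp1:1 pp2:2 pp3:1 pp4:1
Op 5: fork(P0) -> P2. 5 ppages; refcounts: pp0:2 pp1:1 pp2:3 pp3:1 pp4:2
Op 6: read(P2, v1) -> 155. No state change.
Op 7: fork(P1) -> P3. 5 ppages; refcounts: pp0:2 pp1:2 pp2:4 pp3:2 pp4:2
Op 8: read(P1, v1) -> 17. No state change.
Op 9: read(P2, v0) -> 11. No state change.
Op 10: write(P2, v2, 131). refcount(pp2)=4>1 -> COPY to pp5. 6 ppages; refcounts: pp0:2 pp1:2 pp2:3 pp3:2 pp4:2 pp5:1

yes no yes yes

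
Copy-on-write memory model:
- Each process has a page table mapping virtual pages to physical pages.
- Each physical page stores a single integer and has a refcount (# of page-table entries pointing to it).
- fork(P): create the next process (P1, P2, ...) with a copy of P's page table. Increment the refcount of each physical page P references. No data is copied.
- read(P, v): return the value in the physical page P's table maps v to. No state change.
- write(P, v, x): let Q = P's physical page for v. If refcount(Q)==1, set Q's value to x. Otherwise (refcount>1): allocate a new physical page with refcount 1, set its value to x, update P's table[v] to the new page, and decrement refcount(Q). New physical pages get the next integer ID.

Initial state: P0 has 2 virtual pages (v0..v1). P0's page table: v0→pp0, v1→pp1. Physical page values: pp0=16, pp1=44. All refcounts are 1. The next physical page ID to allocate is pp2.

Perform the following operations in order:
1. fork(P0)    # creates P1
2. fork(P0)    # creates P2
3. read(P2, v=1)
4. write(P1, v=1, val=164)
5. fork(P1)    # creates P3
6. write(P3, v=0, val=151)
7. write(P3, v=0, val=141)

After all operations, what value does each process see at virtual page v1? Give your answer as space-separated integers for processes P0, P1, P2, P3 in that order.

Op 1: fork(P0) -> P1. 2 ppages; refcounts: pp0:2 pp1:2
Op 2: fork(P0) -> P2. 2 ppages; refcounts: pp0:3 pp1:3
Op 3: read(P2, v1) -> 44. No state change.
Op 4: write(P1, v1, 164). refcount(pp1)=3>1 -> COPY to pp2. 3 ppages; refcounts: pp0:3 pp1:2 pp2:1
Op 5: fork(P1) -> P3. 3 ppages; refcounts: pp0:4 pp1:2 pp2:2
Op 6: write(P3, v0, 151). refcount(pp0)=4>1 -> COPY to pp3. 4 ppages; refcounts: pp0:3 pp1:2 pp2:2 pp3:1
Op 7: write(P3, v0, 141). refcount(pp3)=1 -> write in place. 4 ppages; refcounts: pp0:3 pp1:2 pp2:2 pp3:1
P0: v1 -> pp1 = 44
P1: v1 -> pp2 = 164
P2: v1 -> pp1 = 44
P3: v1 -> pp2 = 164

Answer: 44 164 44 164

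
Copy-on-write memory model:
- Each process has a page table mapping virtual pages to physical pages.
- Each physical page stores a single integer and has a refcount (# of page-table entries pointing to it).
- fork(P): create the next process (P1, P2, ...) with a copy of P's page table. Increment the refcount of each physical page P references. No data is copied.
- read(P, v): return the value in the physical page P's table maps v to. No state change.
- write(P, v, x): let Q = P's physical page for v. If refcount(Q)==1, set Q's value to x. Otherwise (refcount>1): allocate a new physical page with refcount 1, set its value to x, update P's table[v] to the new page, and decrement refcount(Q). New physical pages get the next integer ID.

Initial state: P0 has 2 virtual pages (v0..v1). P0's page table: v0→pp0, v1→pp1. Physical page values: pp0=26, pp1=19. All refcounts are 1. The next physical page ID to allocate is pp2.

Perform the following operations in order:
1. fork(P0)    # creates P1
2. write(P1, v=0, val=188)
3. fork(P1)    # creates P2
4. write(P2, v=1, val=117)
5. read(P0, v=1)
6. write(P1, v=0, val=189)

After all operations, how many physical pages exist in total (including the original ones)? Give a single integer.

Op 1: fork(P0) -> P1. 2 ppages; refcounts: pp0:2 pp1:2
Op 2: write(P1, v0, 188). refcount(pp0)=2>1 -> COPY to pp2. 3 ppages; refcounts: pp0:1 pp1:2 pp2:1
Op 3: fork(P1) -> P2. 3 ppages; refcounts: pp0:1 pp1:3 pp2:2
Op 4: write(P2, v1, 117). refcount(pp1)=3>1 -> COPY to pp3. 4 ppages; refcounts: pp0:1 pp1:2 pp2:2 pp3:1
Op 5: read(P0, v1) -> 19. No state change.
Op 6: write(P1, v0, 189). refcount(pp2)=2>1 -> COPY to pp4. 5 ppages; refcounts: pp0:1 pp1:2 pp2:1 pp3:1 pp4:1

Answer: 5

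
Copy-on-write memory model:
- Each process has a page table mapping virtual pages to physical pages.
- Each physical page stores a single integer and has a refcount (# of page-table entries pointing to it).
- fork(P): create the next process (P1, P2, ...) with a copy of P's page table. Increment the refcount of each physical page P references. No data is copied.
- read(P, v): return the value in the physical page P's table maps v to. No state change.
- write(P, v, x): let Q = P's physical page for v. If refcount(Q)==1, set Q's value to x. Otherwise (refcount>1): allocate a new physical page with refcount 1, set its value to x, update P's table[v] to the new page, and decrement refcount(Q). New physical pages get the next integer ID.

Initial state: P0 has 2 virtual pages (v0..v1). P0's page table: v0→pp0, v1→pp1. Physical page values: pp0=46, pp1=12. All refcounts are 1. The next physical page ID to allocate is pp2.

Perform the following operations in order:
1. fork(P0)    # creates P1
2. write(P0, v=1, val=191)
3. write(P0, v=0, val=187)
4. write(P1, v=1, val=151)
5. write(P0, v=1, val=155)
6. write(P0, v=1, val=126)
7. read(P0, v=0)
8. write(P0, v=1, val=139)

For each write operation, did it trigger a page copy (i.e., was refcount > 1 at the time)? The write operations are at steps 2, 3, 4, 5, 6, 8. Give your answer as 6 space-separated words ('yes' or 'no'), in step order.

Op 1: fork(P0) -> P1. 2 ppages; refcounts: pp0:2 pp1:2
Op 2: write(P0, v1, 191). refcount(pp1)=2>1 -> COPY to pp2. 3 ppages; refcounts: pp0:2 pp1:1 pp2:1
Op 3: write(P0, v0, 187). refcount(pp0)=2>1 -> COPY to pp3. 4 ppages; refcounts: pp0:1 pp1:1 pp2:1 pp3:1
Op 4: write(P1, v1, 151). refcount(pp1)=1 -> write in place. 4 ppages; refcounts: pp0:1 pp1:1 pp2:1 pp3:1
Op 5: write(P0, v1, 155). refcount(pp2)=1 -> write in place. 4 ppages; refcounts: pp0:1 pp1:1 pp2:1 pp3:1
Op 6: write(P0, v1, 126). refcount(pp2)=1 -> write in place. 4 ppages; refcounts: pp0:1 pp1:1 pp2:1 pp3:1
Op 7: read(P0, v0) -> 187. No state change.
Op 8: write(P0, v1, 139). refcount(pp2)=1 -> write in place. 4 ppages; refcounts: pp0:1 pp1:1 pp2:1 pp3:1

yes yes no no no no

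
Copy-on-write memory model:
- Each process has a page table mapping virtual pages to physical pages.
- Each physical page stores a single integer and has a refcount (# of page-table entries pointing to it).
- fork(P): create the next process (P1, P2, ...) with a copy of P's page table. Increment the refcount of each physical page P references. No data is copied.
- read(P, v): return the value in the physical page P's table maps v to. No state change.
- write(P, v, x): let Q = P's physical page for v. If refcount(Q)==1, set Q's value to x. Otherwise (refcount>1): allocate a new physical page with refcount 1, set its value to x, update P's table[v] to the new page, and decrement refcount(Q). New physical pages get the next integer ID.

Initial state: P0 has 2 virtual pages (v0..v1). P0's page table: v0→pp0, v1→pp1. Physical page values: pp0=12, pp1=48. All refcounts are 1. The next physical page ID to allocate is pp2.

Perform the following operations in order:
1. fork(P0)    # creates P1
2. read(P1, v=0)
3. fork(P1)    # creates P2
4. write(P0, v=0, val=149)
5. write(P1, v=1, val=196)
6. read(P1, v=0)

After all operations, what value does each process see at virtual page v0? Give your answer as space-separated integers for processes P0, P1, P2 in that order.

Op 1: fork(P0) -> P1. 2 ppages; refcounts: pp0:2 pp1:2
Op 2: read(P1, v0) -> 12. No state change.
Op 3: fork(P1) -> P2. 2 ppages; refcounts: pp0:3 pp1:3
Op 4: write(P0, v0, 149). refcount(pp0)=3>1 -> COPY to pp2. 3 ppages; refcounts: pp0:2 pp1:3 pp2:1
Op 5: write(P1, v1, 196). refcount(pp1)=3>1 -> COPY to pp3. 4 ppages; refcounts: pp0:2 pp1:2 pp2:1 pp3:1
Op 6: read(P1, v0) -> 12. No state change.
P0: v0 -> pp2 = 149
P1: v0 -> pp0 = 12
P2: v0 -> pp0 = 12

Answer: 149 12 12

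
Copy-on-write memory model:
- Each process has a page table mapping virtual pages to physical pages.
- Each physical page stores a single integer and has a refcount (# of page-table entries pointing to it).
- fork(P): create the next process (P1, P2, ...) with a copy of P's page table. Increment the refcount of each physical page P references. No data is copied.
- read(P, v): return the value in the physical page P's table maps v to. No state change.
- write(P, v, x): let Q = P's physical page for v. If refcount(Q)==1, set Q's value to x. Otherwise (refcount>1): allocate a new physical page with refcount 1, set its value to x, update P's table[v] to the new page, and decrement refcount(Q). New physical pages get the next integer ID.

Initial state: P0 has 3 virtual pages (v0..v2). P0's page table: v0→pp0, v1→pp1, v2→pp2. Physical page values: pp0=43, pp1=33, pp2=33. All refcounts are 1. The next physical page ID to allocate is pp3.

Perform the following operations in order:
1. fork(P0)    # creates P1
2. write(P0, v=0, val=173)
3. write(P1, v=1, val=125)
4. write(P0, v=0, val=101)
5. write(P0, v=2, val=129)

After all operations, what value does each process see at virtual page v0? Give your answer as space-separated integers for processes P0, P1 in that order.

Answer: 101 43

Derivation:
Op 1: fork(P0) -> P1. 3 ppages; refcounts: pp0:2 pp1:2 pp2:2
Op 2: write(P0, v0, 173). refcount(pp0)=2>1 -> COPY to pp3. 4 ppages; refcounts: pp0:1 pp1:2 pp2:2 pp3:1
Op 3: write(P1, v1, 125). refcount(pp1)=2>1 -> COPY to pp4. 5 ppages; refcounts: pp0:1 pp1:1 pp2:2 pp3:1 pp4:1
Op 4: write(P0, v0, 101). refcount(pp3)=1 -> write in place. 5 ppages; refcounts: pp0:1 pp1:1 pp2:2 pp3:1 pp4:1
Op 5: write(P0, v2, 129). refcount(pp2)=2>1 -> COPY to pp5. 6 ppages; refcounts: pp0:1 pp1:1 pp2:1 pp3:1 pp4:1 pp5:1
P0: v0 -> pp3 = 101
P1: v0 -> pp0 = 43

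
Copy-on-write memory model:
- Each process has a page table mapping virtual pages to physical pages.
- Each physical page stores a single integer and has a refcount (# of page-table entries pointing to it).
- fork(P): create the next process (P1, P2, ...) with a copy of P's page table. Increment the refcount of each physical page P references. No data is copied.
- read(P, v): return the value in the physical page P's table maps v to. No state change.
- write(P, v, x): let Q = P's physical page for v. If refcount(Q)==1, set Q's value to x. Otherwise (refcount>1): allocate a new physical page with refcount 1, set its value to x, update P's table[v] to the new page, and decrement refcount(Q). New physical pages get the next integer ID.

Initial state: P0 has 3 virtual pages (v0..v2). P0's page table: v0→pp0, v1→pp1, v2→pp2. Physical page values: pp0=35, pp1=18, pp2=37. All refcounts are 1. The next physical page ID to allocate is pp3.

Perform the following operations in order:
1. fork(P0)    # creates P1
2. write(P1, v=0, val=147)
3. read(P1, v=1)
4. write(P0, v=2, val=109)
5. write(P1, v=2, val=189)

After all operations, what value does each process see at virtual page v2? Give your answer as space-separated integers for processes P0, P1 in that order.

Op 1: fork(P0) -> P1. 3 ppages; refcounts: pp0:2 pp1:2 pp2:2
Op 2: write(P1, v0, 147). refcount(pp0)=2>1 -> COPY to pp3. 4 ppages; refcounts: pp0:1 pp1:2 pp2:2 pp3:1
Op 3: read(P1, v1) -> 18. No state change.
Op 4: write(P0, v2, 109). refcount(pp2)=2>1 -> COPY to pp4. 5 ppages; refcounts: pp0:1 pp1:2 pp2:1 pp3:1 pp4:1
Op 5: write(P1, v2, 189). refcount(pp2)=1 -> write in place. 5 ppages; refcounts: pp0:1 pp1:2 pp2:1 pp3:1 pp4:1
P0: v2 -> pp4 = 109
P1: v2 -> pp2 = 189

Answer: 109 189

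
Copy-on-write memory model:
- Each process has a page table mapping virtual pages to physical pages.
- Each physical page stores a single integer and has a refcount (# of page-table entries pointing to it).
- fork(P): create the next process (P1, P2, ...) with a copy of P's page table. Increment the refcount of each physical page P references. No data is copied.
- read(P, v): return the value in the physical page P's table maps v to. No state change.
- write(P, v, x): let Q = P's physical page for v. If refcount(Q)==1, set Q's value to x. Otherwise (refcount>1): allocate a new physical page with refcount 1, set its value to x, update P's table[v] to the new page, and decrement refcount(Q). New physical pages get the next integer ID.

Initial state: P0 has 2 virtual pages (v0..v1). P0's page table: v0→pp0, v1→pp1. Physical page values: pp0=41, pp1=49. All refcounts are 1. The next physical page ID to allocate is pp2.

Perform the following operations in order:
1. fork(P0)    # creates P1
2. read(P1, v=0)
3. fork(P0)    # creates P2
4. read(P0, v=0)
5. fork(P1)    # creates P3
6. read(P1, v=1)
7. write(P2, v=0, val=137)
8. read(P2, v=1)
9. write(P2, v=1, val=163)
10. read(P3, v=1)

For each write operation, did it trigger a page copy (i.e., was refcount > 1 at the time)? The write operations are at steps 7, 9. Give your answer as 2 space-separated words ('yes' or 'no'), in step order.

Op 1: fork(P0) -> P1. 2 ppages; refcounts: pp0:2 pp1:2
Op 2: read(P1, v0) -> 41. No state change.
Op 3: fork(P0) -> P2. 2 ppages; refcounts: pp0:3 pp1:3
Op 4: read(P0, v0) -> 41. No state change.
Op 5: fork(P1) -> P3. 2 ppages; refcounts: pp0:4 pp1:4
Op 6: read(P1, v1) -> 49. No state change.
Op 7: write(P2, v0, 137). refcount(pp0)=4>1 -> COPY to pp2. 3 ppages; refcounts: pp0:3 pp1:4 pp2:1
Op 8: read(P2, v1) -> 49. No state change.
Op 9: write(P2, v1, 163). refcount(pp1)=4>1 -> COPY to pp3. 4 ppages; refcounts: pp0:3 pp1:3 pp2:1 pp3:1
Op 10: read(P3, v1) -> 49. No state change.

yes yes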